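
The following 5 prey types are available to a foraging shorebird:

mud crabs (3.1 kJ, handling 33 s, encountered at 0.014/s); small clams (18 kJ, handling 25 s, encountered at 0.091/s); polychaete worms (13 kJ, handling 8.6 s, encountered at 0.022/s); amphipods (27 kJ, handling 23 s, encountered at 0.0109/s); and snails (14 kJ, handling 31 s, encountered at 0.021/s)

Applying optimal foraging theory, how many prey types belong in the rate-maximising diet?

3

Rank by E/h (kJ/s): polychaete worms 1.51, amphipods 1.17, small clams 0.72, snails 0.452, mud crabs 0.0939. Include each in turn until the next type's E/h falls below the running intake rate.
Rate on top 1: 0.2405. amphipods: 1.17 > 0.2405 → include.
Rate on top 2: 0.403. small clams: 0.72 > 0.403 → include.
Rate on top 3: 0.5971. snails: 0.452 < 0.5971 → exclude; stop.
Optimal diet: polychaete worms, amphipods, small clams — 3 of 5 types.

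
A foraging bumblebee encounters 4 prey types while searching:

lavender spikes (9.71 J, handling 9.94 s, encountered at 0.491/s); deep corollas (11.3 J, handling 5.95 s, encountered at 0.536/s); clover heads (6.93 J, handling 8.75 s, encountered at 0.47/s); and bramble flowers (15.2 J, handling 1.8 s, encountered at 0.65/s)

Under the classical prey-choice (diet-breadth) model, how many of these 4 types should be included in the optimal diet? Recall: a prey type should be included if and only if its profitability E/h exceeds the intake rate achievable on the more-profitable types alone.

E/h in descending order: bramble flowers 8.44, deep corollas 1.9, lavender spikes 0.977, clover heads 0.792 J/s. The optimal diet is the largest prefix of this list for which every included type satisfies E_i/h_i > R on the types above it.
Rate on top 1: 4.553. deep corollas: 1.9 < 4.553 → exclude; stop.
Optimal diet: bramble flowers — 1 of 4 types.

1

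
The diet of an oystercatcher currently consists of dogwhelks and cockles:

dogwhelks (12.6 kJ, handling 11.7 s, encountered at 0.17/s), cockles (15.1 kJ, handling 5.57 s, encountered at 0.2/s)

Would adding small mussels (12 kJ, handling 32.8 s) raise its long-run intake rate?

On dogwhelks and cockles alone, R = ΣλE/(1+Σλh) = 5.162/4.103 = 1.258 kJ/s.
small mussels: E/h = 12/32.8 = 0.3659 kJ/s.
Since 0.3659 < R, time spent handling small mussels is better spent searching.

No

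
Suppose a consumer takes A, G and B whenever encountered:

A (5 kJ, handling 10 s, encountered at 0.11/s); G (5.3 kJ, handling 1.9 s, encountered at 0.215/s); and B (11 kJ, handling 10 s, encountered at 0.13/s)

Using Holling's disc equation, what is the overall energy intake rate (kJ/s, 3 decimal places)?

0.819 kJ/s

R = Σλ_iE_i / (1 + Σλ_ih_i)
Numerator: 0.11×5 + 0.215×5.3 + 0.13×11 = 3.12
Denominator: 1 + 0.11×10 + 0.215×1.9 + 0.13×10 = 3.808
R = 3.12/3.808 = 0.8191 kJ/s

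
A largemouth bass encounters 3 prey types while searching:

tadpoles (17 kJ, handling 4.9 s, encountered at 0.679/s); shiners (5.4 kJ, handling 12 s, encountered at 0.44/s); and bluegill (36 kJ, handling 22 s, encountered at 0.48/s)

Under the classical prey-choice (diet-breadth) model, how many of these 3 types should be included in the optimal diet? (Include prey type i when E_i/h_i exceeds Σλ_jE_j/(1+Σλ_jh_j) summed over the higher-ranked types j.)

E/h in descending order: tadpoles 3.47, bluegill 1.64, shiners 0.45 kJ/s. The optimal diet is the largest prefix of this list for which every included type satisfies E_i/h_i > R on the types above it.
Rate on top 1: 2.668. bluegill: 1.64 < 2.668 → exclude; stop.
Optimal diet: tadpoles — 1 of 3 types.

1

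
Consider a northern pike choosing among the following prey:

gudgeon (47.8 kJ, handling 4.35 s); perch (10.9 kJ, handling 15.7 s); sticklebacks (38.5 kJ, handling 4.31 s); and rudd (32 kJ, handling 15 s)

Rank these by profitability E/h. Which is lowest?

Profitability E/h (kJ/s): gudgeon = 47.8/4.35 = 11, perch = 10.9/15.7 = 0.694, sticklebacks = 38.5/4.31 = 8.93, rudd = 32/15 = 2.13.
Ranked: gudgeon > sticklebacks > rudd > perch.

perch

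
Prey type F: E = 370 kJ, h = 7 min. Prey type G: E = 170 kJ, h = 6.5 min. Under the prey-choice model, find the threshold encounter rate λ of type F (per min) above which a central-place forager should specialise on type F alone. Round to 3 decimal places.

At the threshold, the rate on type F alone equals the profitability of type G: λ·370/(1 + λ·7) = 170/6.5 = 26.15.
Rearranging, λ(370 − 26.15×7) = 26.15, so λ = 26.15/186.9 = 0.1399 per min.

0.140 per min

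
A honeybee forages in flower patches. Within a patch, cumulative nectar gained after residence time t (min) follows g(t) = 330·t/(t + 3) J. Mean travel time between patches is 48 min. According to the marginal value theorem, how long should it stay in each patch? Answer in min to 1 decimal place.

By the marginal value theorem, leave when the instantaneous gain rate g'(t) equals the habitat-wide average g(t)/(T + t).
g'(t) = 330·3/(t + 3)². Setting 330·3/(t+3)² = 330t/[(t+3)(48+t)] gives 3(48+t) = t(t+3), so t² = 3×48 = 144.
t* = √144 = 12 min.

12.0 min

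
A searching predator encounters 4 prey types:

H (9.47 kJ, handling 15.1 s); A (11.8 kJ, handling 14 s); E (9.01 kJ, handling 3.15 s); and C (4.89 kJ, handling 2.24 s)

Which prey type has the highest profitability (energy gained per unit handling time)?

E

In descending order of E/h:
E: 9.01/3.15 = 2.86 kJ/s
C: 4.89/2.24 = 2.18 kJ/s
A: 11.8/14 = 0.843 kJ/s
H: 9.47/15.1 = 0.627 kJ/s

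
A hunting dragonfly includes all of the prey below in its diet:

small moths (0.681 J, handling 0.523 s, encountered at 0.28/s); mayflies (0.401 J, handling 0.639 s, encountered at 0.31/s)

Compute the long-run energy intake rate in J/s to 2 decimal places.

Energy encountered per unit search time: 0.28×0.681 + 0.31×0.401 = 0.315 J/s.
Handling time per unit search time: 0.28×0.523 + 0.31×0.639 = 0.3445.
Rate = 0.315/(1 + 0.3445) = 0.2343 J/s.

0.23 J/s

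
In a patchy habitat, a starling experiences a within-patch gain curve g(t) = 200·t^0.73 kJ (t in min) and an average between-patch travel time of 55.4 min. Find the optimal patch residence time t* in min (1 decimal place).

149.8 min

Optimal t* satisfies g'(t*) = g(t*)/(T + t*).
g'(t) = 0.73·200·t^-0.27. Setting 0.73·200·t^-0.27 = 200·t^0.73/(55.4+t) gives 0.73(55.4+t) = t, so 0.27·t = 0.73×55.4.
t* = 0.73×55.4/0.27 = 149.8 min.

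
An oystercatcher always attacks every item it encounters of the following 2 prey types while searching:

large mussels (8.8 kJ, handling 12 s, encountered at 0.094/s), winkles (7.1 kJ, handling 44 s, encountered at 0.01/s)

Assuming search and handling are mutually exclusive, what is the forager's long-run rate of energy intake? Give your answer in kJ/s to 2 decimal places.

0.35 kJ/s

R = Σλ_iE_i / (1 + Σλ_ih_i)
Numerator: 0.094×8.8 + 0.01×7.1 = 0.8982
Denominator: 1 + 0.094×12 + 0.01×44 = 2.568
R = 0.8982/2.568 = 0.3498 kJ/s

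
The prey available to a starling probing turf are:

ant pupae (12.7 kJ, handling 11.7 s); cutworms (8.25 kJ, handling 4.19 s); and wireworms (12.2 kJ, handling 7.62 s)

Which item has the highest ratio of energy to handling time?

Profitability E/h (kJ/s): ant pupae = 12.7/11.7 = 1.09, cutworms = 8.25/4.19 = 1.97, wireworms = 12.2/7.62 = 1.6.
Ranked: cutworms > wireworms > ant pupae.

cutworms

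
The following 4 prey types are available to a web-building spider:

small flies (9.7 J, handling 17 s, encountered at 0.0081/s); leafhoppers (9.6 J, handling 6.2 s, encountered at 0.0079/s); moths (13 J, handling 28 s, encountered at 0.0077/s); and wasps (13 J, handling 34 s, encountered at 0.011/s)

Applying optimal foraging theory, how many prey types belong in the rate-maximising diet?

4

Profitabilities (E/h, J/s): leafhoppers 1.55, small flies 0.571, moths 0.464, wasps 0.382. Add prey in this order while the next type's profitability exceeds the intake rate on those already taken.
Rate on top 1: 0.0723. small flies: 0.571 > 0.0723 → include.
Rate on top 2: 0.1301. moths: 0.464 > 0.1301 → include.
Rate on top 3: 0.1815. wasps: 0.382 > 0.1815 → include.
Optimal diet: leafhoppers, small flies, moths, wasps — 4 of 4 types.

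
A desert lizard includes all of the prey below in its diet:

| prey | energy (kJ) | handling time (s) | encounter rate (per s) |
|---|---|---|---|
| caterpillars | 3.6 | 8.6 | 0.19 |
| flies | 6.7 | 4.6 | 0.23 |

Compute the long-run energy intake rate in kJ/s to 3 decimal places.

Energy encountered per unit search time: 0.19×3.6 + 0.23×6.7 = 2.225 kJ/s.
Handling time per unit search time: 0.19×8.6 + 0.23×4.6 = 2.692.
Rate = 2.225/(1 + 2.692) = 0.6027 kJ/s.

0.603 kJ/s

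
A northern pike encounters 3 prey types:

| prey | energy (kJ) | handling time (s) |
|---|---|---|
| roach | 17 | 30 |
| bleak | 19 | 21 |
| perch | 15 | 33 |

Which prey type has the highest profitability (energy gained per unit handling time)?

bleak

Profitability E/h (kJ/s): roach = 17/30 = 0.567, bleak = 19/21 = 0.905, perch = 15/33 = 0.455.
Ranked: bleak > roach > perch.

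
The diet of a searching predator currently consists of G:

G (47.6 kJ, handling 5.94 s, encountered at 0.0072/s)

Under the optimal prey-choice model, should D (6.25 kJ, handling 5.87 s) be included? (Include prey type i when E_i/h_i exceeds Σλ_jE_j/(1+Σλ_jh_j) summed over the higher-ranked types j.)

On G alone, R = ΣλE/(1+Σλh) = 0.3427/1.043 = 0.3287 kJ/s.
D: E/h = 6.25/5.87 = 1.065 kJ/s.
1.065 > 0.3287, so adding D raises the average — include it.

Yes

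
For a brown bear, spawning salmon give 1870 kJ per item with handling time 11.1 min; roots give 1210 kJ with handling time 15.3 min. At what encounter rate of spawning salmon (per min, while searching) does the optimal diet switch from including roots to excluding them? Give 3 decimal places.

0.080 per min

Drop roots once their profitability E₂/h₂ falls below the rate achievable on spawning salmon alone: E₂/h₂ = λE₁/(1 + λh₁).
Solve for λ: λE₁h₂ = E₂(1 + λh₁) → λ(E₁h₂ − E₂h₁) = E₂ → λ = E₂/(E₁h₂ − E₂h₁).
λ = 1210/(1870×15.3 − 1210×11.1) = 1210/1.518e+04 = 0.07971 per min.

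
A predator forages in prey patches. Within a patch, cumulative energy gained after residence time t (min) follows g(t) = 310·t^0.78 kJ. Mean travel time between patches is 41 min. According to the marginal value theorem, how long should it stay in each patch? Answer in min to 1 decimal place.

Optimal t* satisfies g'(t*) = g(t*)/(T + t*).
g'(t) = 0.78·310·t^-0.22. Setting 0.78·310·t^-0.22 = 310·t^0.78/(41+t) gives 0.78(41+t) = t, so 0.22·t = 0.78×41.
t* = 0.78×41/0.22 = 145.4 min.

145.4 min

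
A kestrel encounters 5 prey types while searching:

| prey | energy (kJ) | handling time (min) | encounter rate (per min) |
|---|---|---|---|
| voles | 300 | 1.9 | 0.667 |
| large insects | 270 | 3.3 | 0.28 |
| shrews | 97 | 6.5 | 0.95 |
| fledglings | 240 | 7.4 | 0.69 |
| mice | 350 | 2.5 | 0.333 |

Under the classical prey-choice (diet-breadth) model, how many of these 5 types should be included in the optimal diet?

Profitabilities (E/h, kJ/min): voles 158, mice 140, large insects 81.8, fledglings 32.4, shrews 14.9. Add prey in this order while the next type's profitability exceeds the intake rate on those already taken.
Rate on top 1: 88.25. mice: 140 > 88.25 → include.
Rate on top 2: 102.2. large insects: 81.8 < 102.2 → exclude; stop.
Optimal diet: voles, mice — 2 of 5 types.

2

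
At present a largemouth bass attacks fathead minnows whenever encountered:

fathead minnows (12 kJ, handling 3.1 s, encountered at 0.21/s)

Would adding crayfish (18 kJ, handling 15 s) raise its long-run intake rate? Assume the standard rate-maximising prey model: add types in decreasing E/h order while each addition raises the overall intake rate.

No

On fathead minnows alone, R = ΣλE/(1+Σλh) = 2.52/1.651 = 1.526 kJ/s.
crayfish: E/h = 18/15 = 1.2 kJ/s.
1.2 < 1.526, so adding crayfish would lower the average — exclude it.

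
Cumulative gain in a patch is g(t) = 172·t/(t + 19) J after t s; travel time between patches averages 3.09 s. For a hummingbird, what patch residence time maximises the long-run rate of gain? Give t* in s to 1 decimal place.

7.7 s

Optimal t* satisfies g'(t*) = g(t*)/(T + t*).
g'(t) = 172·19/(t + 19)². Setting 172·19/(t+19)² = 172t/[(t+19)(3.09+t)] gives 19(3.09+t) = t(t+19), so t² = 19×3.09 = 58.71.
t* = √58.71 = 7.662 s.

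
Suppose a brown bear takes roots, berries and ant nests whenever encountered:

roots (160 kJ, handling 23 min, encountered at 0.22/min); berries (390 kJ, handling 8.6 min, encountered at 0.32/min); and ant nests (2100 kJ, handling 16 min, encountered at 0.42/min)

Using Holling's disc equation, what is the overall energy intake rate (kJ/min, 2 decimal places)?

67.09 kJ/min

Energy encountered per unit search time: 0.22×160 + 0.32×390 + 0.42×2100 = 1042 kJ/min.
Handling time per unit search time: 0.22×23 + 0.32×8.6 + 0.42×16 = 14.53.
Rate = 1042/(1 + 14.53) = 67.09 kJ/min.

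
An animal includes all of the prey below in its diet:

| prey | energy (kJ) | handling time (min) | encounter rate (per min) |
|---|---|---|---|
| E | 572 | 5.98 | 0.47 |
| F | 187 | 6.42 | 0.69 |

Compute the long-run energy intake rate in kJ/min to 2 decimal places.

R = Σλ_iE_i / (1 + Σλ_ih_i)
Numerator: 0.47×572 + 0.69×187 = 397.9
Denominator: 1 + 0.47×5.98 + 0.69×6.42 = 8.24
R = 397.9/8.24 = 48.28 kJ/min

48.28 kJ/min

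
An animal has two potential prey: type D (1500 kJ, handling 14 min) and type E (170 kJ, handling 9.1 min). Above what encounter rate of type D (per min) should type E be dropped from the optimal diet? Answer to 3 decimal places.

At the threshold, the rate on type D alone equals the profitability of type E: λ·1500/(1 + λ·14) = 170/9.1 = 18.68.
Rearranging, λ(1500 − 18.68×14) = 18.68, so λ = 18.68/1238 = 0.01508 per min.

0.015 per min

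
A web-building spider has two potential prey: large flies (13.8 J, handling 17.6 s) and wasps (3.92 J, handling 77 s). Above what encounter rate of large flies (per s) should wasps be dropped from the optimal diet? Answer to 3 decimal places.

0.004 per s

Drop wasps once their profitability E₂/h₂ falls below the rate achievable on large flies alone: E₂/h₂ = λE₁/(1 + λh₁).
Solve for λ: λE₁h₂ = E₂(1 + λh₁) → λ(E₁h₂ − E₂h₁) = E₂ → λ = E₂/(E₁h₂ − E₂h₁).
λ = 3.92/(13.8×77 − 3.92×17.6) = 3.92/993.6 = 0.003945 per s.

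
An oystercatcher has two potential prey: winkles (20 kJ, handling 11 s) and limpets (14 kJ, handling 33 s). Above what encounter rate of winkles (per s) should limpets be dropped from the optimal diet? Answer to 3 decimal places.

Drop limpets once their profitability E₂/h₂ falls below the rate achievable on winkles alone: E₂/h₂ = λE₁/(1 + λh₁).
Solve for λ: λE₁h₂ = E₂(1 + λh₁) → λ(E₁h₂ − E₂h₁) = E₂ → λ = E₂/(E₁h₂ − E₂h₁).
λ = 14/(20×33 − 14×11) = 14/506 = 0.02767 per s.

0.028 per s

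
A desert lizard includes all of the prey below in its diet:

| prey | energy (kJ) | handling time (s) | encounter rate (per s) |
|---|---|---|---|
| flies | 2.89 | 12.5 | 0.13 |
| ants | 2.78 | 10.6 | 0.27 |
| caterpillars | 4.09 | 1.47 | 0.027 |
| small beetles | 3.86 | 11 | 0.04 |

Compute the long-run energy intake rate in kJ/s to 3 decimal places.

R = Σλ_iE_i / (1 + Σλ_ih_i)
Numerator: 0.13×2.89 + 0.27×2.78 + 0.027×4.09 + 0.04×3.86 = 1.391
Denominator: 1 + 0.13×12.5 + 0.27×10.6 + 0.027×1.47 + 0.04×11 = 5.967
R = 1.391/5.967 = 0.2331 kJ/s

0.233 kJ/s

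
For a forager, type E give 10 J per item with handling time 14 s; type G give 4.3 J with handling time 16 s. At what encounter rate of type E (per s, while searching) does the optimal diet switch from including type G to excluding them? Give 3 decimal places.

0.043 per s

The zero-one rule: include type G iff E₂/h₂ > λE₁/(1+λh₁). Equality gives the switch point.
λE₁h₂ = E₂ + λE₂h₁ ⇒ λ = E₂/(E₁h₂ − E₂h₁) = 4.3/(160 − 60.2) = 0.04309 per s.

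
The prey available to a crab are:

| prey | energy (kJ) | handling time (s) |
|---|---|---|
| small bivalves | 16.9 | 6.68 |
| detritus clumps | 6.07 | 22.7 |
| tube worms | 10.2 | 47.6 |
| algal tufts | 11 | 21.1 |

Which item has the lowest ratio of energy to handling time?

Profitability E/h (kJ/s): small bivalves = 16.9/6.68 = 2.53, detritus clumps = 6.07/22.7 = 0.267, tube worms = 10.2/47.6 = 0.214, algal tufts = 11/21.1 = 0.521.
Ranked: small bivalves > algal tufts > detritus clumps > tube worms.

tube worms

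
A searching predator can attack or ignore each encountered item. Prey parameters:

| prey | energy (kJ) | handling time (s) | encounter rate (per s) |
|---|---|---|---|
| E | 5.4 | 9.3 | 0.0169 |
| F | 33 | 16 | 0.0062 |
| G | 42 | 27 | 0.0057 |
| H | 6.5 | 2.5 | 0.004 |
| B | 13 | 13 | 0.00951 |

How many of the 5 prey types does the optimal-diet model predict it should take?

5

Profitabilities (E/h, kJ/s): H 2.6, F 2.06, G 1.56, B 1, E 0.581. Add prey in this order while the next type's profitability exceeds the intake rate on those already taken.
Rate on top 1: 0.02574. F: 2.06 > 0.02574 → include.
Rate on top 2: 0.2079. G: 1.56 > 0.2079 → include.
Rate on top 3: 0.3721. B: 1 > 0.3721 → include.
Rate on top 4: 0.4281. E: 0.581 > 0.4281 → include.
Optimal diet: H, F, G, B, E — 5 of 5 types.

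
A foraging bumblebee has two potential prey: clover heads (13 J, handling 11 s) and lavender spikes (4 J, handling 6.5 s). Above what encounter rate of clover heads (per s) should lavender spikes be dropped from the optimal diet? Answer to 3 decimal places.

Drop lavender spikes once their profitability E₂/h₂ falls below the rate achievable on clover heads alone: E₂/h₂ = λE₁/(1 + λh₁).
Solve for λ: λE₁h₂ = E₂(1 + λh₁) → λ(E₁h₂ − E₂h₁) = E₂ → λ = E₂/(E₁h₂ − E₂h₁).
λ = 4/(13×6.5 − 4×11) = 4/40.5 = 0.09877 per s.

0.099 per s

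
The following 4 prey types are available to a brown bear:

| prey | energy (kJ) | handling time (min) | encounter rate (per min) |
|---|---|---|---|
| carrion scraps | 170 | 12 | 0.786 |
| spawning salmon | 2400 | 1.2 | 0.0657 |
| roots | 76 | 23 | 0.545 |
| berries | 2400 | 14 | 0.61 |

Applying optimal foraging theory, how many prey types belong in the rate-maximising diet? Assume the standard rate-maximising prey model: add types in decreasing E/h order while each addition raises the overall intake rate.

E/h in descending order: spawning salmon 2e+03, berries 171, carrion scraps 14.2, roots 3.3 kJ/min. The optimal diet is the largest prefix of this list for which every included type satisfies E_i/h_i > R on the types above it.
Rate on top 1: 146.2. berries: 171 > 146.2 → include.
Rate on top 2: 168.6. carrion scraps: 14.2 < 168.6 → exclude; stop.
Optimal diet: spawning salmon, berries — 2 of 4 types.

2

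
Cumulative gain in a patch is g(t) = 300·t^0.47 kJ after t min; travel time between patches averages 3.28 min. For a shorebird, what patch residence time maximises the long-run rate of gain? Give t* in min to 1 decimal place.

2.9 min

Optimal t* satisfies g'(t*) = g(t*)/(T + t*).
g'(t) = 0.47·300·t^-0.53. Setting 0.47·300·t^-0.53 = 300·t^0.47/(3.28+t) gives 0.47(3.28+t) = t, so 0.53·t = 0.47×3.28.
t* = 0.47×3.28/0.53 = 2.909 min.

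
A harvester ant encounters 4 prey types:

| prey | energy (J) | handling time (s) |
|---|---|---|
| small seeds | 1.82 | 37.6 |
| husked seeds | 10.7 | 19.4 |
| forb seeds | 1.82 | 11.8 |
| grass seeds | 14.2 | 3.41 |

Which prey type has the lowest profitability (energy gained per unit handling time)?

Profitability E/h (J/s): small seeds = 1.82/37.6 = 0.0484, husked seeds = 10.7/19.4 = 0.552, forb seeds = 1.82/11.8 = 0.154, grass seeds = 14.2/3.41 = 4.16.
Ranked: grass seeds > husked seeds > forb seeds > small seeds.

small seeds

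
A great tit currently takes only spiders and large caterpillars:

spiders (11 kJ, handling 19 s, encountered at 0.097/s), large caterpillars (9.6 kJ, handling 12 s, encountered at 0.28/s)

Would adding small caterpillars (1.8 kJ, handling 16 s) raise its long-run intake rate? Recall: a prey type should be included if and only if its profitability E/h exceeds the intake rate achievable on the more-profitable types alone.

Current rate: (0.097×11 + 0.28×9.6)/(1 + 0.097×19 + 0.28×12) = 0.6054 kJ/s.
small caterpillars: E/h = 1.8/16 = 0.1125 kJ/s.
0.1125 < 0.6054, so adding small caterpillars would lower the average — exclude it.

No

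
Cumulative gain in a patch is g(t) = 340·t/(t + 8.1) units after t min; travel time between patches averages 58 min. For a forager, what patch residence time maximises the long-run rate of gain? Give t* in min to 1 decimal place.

By the marginal value theorem, leave when the instantaneous gain rate g'(t) equals the habitat-wide average g(t)/(T + t).
g'(t) = 340·8.1/(t + 8.1)². Setting 340·8.1/(t+8.1)² = 340t/[(t+8.1)(58+t)] gives 8.1(58+t) = t(t+8.1), so t² = 8.1×58 = 469.8.
t* = √469.8 = 21.67 min.

21.7 min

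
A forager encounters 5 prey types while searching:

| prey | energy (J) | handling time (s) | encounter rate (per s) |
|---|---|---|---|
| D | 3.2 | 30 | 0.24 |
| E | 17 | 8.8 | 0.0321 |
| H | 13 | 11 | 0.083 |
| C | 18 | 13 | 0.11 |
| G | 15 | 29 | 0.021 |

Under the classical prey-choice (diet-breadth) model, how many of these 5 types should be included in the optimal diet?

3

Profitabilities (E/h, J/s): E 1.93, C 1.38, H 1.18, G 0.517, D 0.107. Add prey in this order while the next type's profitability exceeds the intake rate on those already taken.
Rate on top 1: 0.4255. C: 1.38 > 0.4255 → include.
Rate on top 2: 0.9311. H: 1.18 > 0.9311 → include.
Rate on top 3: 0.9943. G: 0.517 < 0.9943 → exclude; stop.
Optimal diet: E, C, H — 3 of 5 types.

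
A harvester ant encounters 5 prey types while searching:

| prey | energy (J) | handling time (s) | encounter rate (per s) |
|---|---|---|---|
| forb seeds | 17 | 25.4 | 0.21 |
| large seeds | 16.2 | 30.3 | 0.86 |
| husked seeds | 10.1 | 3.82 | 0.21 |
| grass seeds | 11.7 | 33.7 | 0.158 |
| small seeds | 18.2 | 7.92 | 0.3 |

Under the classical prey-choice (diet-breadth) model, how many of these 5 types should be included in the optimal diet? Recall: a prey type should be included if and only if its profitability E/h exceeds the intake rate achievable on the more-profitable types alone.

2

Profitabilities (E/h, J/s): husked seeds 2.64, small seeds 2.3, forb seeds 0.669, large seeds 0.535, grass seeds 0.347. Add prey in this order while the next type's profitability exceeds the intake rate on those already taken.
Rate on top 1: 1.177. small seeds: 2.3 > 1.177 → include.
Rate on top 2: 1.814. forb seeds: 0.669 < 1.814 → exclude; stop.
Optimal diet: husked seeds, small seeds — 2 of 5 types.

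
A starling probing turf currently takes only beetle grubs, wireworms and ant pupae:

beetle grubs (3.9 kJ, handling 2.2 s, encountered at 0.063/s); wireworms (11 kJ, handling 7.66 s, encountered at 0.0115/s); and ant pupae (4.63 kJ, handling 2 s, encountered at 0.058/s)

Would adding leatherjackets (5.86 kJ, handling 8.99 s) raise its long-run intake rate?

Intake rate on the current diet: R = (0.063×3.9 + 0.0115×11 + 0.058×4.63) / (1 + 0.063×2.2 + 0.0115×7.66 + 0.058×2) = 0.6407/1.343 = 0.4772 kJ/s.
Profitability of leatherjackets: 5.86/8.99 = 0.6518 kJ/s.
0.6518 > 0.4772, so adding leatherjackets raises the average — include it.

Yes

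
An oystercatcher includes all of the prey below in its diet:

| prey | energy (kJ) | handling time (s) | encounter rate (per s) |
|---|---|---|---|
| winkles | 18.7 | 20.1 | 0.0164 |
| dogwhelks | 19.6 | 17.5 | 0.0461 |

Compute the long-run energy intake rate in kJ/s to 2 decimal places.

R = Σλ_iE_i / (1 + Σλ_ih_i)
Numerator: 0.0164×18.7 + 0.0461×19.6 = 1.21
Denominator: 1 + 0.0164×20.1 + 0.0461×17.5 = 2.136
R = 1.21/2.136 = 0.5665 kJ/s

0.57 kJ/s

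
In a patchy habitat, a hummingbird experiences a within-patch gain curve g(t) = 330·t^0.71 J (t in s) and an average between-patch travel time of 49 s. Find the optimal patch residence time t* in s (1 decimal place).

Optimal t* satisfies g'(t*) = g(t*)/(T + t*).
g'(t) = 0.71·330·t^-0.29. Setting 0.71·330·t^-0.29 = 330·t^0.71/(49+t) gives 0.71(49+t) = t, so 0.29·t = 0.71×49.
t* = 0.71×49/0.29 = 120 s.

120.0 s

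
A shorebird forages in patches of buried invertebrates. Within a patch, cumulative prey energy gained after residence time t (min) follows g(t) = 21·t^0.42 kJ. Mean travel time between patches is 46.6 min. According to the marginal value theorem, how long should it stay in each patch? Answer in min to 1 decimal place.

33.7 min

Maximise g(t)/(T+t): set derivative to zero → g'(t)(T+t) = g(t).
g'(t) = 0.42·21·t^-0.58. Setting 0.42·21·t^-0.58 = 21·t^0.42/(46.6+t) gives 0.42(46.6+t) = t, so 0.58·t = 0.42×46.6.
t* = 0.42×46.6/0.58 = 33.74 min.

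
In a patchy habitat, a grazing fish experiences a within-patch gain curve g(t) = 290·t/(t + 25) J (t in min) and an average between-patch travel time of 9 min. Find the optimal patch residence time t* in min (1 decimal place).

15.0 min

Optimal t* satisfies g'(t*) = g(t*)/(T + t*).
g'(t) = 290·25/(t + 25)². Setting 290·25/(t+25)² = 290t/[(t+25)(9+t)] gives 25(9+t) = t(t+25), so t² = 25×9 = 225.
t* = √225 = 15 min.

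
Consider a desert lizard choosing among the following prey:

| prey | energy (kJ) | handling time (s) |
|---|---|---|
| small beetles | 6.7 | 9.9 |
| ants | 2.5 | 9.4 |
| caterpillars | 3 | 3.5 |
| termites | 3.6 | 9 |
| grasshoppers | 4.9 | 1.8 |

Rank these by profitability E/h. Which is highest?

In descending order of E/h:
grasshoppers: 4.9/1.8 = 2.72 kJ/s
caterpillars: 3/3.5 = 0.857 kJ/s
small beetles: 6.7/9.9 = 0.677 kJ/s
termites: 3.6/9 = 0.4 kJ/s
ants: 2.5/9.4 = 0.266 kJ/s

grasshoppers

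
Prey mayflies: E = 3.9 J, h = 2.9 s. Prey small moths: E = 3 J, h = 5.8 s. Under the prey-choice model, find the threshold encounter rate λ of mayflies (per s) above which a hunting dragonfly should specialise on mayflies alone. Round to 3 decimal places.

0.216 per s

The zero-one rule: include small moths iff E₂/h₂ > λE₁/(1+λh₁). Equality gives the switch point.
λE₁h₂ = E₂ + λE₂h₁ ⇒ λ = E₂/(E₁h₂ − E₂h₁) = 3/(22.62 − 8.7) = 0.2155 per s.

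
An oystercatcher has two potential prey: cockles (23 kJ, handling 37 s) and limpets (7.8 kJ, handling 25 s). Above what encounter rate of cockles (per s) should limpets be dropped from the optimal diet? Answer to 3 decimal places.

Drop limpets once their profitability E₂/h₂ falls below the rate achievable on cockles alone: E₂/h₂ = λE₁/(1 + λh₁).
Solve for λ: λE₁h₂ = E₂(1 + λh₁) → λ(E₁h₂ − E₂h₁) = E₂ → λ = E₂/(E₁h₂ − E₂h₁).
λ = 7.8/(23×25 − 7.8×37) = 7.8/286.4 = 0.02723 per s.

0.027 per s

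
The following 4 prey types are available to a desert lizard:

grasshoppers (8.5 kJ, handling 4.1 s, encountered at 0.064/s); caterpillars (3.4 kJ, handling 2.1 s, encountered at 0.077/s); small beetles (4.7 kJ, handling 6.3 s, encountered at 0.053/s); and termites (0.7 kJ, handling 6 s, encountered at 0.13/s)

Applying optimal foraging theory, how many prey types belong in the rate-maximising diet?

3

E/h in descending order: grasshoppers 2.07, caterpillars 1.62, small beetles 0.746, termites 0.117 kJ/s. The optimal diet is the largest prefix of this list for which every included type satisfies E_i/h_i > R on the types above it.
Rate on top 1: 0.4309. caterpillars: 1.62 > 0.4309 → include.
Rate on top 2: 0.5658. small beetles: 0.746 > 0.5658 → include.
Rate on top 3: 0.6001. termites: 0.117 < 0.6001 → exclude; stop.
Optimal diet: grasshoppers, caterpillars, small beetles — 3 of 4 types.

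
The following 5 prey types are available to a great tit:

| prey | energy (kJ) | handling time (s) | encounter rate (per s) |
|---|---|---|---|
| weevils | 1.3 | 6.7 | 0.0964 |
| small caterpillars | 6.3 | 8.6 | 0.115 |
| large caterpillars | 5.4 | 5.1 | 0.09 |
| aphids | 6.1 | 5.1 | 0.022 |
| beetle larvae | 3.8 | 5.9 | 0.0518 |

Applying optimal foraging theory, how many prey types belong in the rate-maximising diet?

E/h in descending order: aphids 1.2, large caterpillars 1.06, small caterpillars 0.733, beetle larvae 0.644, weevils 0.194 kJ/s. The optimal diet is the largest prefix of this list for which every included type satisfies E_i/h_i > R on the types above it.
Rate on top 1: 0.1207. large caterpillars: 1.06 > 0.1207 → include.
Rate on top 2: 0.3947. small caterpillars: 0.733 > 0.3947 → include.
Rate on top 3: 0.5252. beetle larvae: 0.644 > 0.5252 → include.
Rate on top 4: 0.5379. weevils: 0.194 < 0.5379 → exclude; stop.
Optimal diet: aphids, large caterpillars, small caterpillars, beetle larvae — 4 of 5 types.

4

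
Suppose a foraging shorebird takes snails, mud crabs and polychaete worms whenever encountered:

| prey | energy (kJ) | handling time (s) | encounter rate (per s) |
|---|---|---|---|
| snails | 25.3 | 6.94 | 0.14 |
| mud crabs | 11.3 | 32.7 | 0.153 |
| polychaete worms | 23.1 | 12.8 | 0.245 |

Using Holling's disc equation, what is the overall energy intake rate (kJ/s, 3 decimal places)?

1.081 kJ/s

R = (0.14×25.3 + 0.153×11.3 + 0.245×23.1) / (1 + 0.14×6.94 + 0.153×32.7 + 0.245×12.8) = 10.93/10.11 = 1.081 kJ/s.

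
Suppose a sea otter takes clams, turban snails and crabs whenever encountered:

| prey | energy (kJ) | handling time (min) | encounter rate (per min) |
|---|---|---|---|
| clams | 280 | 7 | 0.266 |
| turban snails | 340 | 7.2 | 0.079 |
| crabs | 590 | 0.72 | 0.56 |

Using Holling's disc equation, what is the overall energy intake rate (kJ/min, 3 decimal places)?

112.608 kJ/min

Energy encountered per unit search time: 0.266×280 + 0.079×340 + 0.56×590 = 431.7 kJ/min.
Handling time per unit search time: 0.266×7 + 0.079×7.2 + 0.56×0.72 = 2.834.
Rate = 431.7/(1 + 2.834) = 112.6 kJ/min.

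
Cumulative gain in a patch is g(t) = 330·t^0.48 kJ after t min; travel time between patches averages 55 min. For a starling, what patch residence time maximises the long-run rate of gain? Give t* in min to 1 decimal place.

50.8 min

Maximise g(t)/(T+t): set derivative to zero → g'(t)(T+t) = g(t).
g'(t) = 0.48·330·t^-0.52. Setting 0.48·330·t^-0.52 = 330·t^0.48/(55+t) gives 0.48(55+t) = t, so 0.52·t = 0.48×55.
t* = 0.48×55/0.52 = 50.77 min.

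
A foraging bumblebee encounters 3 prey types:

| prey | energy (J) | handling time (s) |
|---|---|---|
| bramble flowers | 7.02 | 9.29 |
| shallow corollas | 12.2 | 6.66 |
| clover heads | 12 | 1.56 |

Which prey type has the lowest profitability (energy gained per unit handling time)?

bramble flowers

Profitability E/h (J/s): bramble flowers = 7.02/9.29 = 0.756, shallow corollas = 12.2/6.66 = 1.83, clover heads = 12/1.56 = 7.69.
Ranked: clover heads > shallow corollas > bramble flowers.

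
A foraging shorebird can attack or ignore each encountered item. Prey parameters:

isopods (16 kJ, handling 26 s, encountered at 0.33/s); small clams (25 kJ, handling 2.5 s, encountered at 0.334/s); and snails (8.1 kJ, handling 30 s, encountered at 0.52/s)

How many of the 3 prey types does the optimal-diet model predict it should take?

E/h in descending order: small clams 10, isopods 0.615, snails 0.27 kJ/s. The optimal diet is the largest prefix of this list for which every included type satisfies E_i/h_i > R on the types above it.
Rate on top 1: 4.55. isopods: 0.615 < 4.55 → exclude; stop.
Optimal diet: small clams — 1 of 3 types.

1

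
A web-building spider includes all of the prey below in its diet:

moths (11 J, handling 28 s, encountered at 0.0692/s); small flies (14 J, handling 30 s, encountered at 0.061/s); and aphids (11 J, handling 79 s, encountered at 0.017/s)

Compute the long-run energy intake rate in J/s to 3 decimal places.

R = Σλ_iE_i / (1 + Σλ_ih_i)
Numerator: 0.0692×11 + 0.061×14 + 0.017×11 = 1.802
Denominator: 1 + 0.0692×28 + 0.061×30 + 0.017×79 = 6.111
R = 1.802/6.111 = 0.2949 J/s

0.295 J/s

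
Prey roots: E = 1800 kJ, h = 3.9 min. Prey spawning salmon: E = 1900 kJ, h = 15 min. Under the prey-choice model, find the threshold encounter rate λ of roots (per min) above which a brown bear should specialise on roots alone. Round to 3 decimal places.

Drop spawning salmon once their profitability E₂/h₂ falls below the rate achievable on roots alone: E₂/h₂ = λE₁/(1 + λh₁).
Solve for λ: λE₁h₂ = E₂(1 + λh₁) → λ(E₁h₂ − E₂h₁) = E₂ → λ = E₂/(E₁h₂ − E₂h₁).
λ = 1900/(1800×15 − 1900×3.9) = 1900/1.959e+04 = 0.09699 per min.

0.097 per min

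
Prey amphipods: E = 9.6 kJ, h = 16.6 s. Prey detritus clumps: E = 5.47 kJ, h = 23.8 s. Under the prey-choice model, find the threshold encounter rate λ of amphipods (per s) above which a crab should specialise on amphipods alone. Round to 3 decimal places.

Drop detritus clumps once their profitability E₂/h₂ falls below the rate achievable on amphipods alone: E₂/h₂ = λE₁/(1 + λh₁).
Solve for λ: λE₁h₂ = E₂(1 + λh₁) → λ(E₁h₂ − E₂h₁) = E₂ → λ = E₂/(E₁h₂ − E₂h₁).
λ = 5.47/(9.6×23.8 − 5.47×16.6) = 5.47/137.7 = 0.03973 per s.

0.040 per s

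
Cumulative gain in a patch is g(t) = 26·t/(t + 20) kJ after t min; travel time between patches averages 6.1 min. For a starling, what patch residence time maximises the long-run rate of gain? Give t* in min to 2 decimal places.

11.05 min

Optimal t* satisfies g'(t*) = g(t*)/(T + t*).
g'(t) = 26·20/(t + 20)². Setting 26·20/(t+20)² = 26t/[(t+20)(6.1+t)] gives 20(6.1+t) = t(t+20), so t² = 20×6.1 = 122.
t* = √122 = 11.05 min.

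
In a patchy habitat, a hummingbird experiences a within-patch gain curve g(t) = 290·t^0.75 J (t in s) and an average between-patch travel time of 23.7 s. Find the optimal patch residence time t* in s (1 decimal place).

71.1 s

Maximise g(t)/(T+t): set derivative to zero → g'(t)(T+t) = g(t).
g'(t) = 0.75·290·t^-0.25. Setting 0.75·290·t^-0.25 = 290·t^0.75/(23.7+t) gives 0.75(23.7+t) = t, so 0.25·t = 0.75×23.7.
t* = 0.75×23.7/0.25 = 71.1 s.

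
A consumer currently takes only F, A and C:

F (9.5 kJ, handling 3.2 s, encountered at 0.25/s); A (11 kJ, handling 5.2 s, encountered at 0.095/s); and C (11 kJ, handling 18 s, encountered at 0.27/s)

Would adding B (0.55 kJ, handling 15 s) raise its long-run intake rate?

Current rate: (0.25×9.5 + 0.095×11 + 0.27×11)/(1 + 0.25×3.2 + 0.095×5.2 + 0.27×18) = 0.8932 kJ/s.
Profitability of B: 0.55/15 = 0.03667 kJ/s.
Since 0.03667 < R, time spent handling B is better spent searching.

No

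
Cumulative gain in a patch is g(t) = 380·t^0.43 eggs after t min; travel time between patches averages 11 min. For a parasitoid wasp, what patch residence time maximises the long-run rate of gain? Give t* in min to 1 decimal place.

Maximise g(t)/(T+t): set derivative to zero → g'(t)(T+t) = g(t).
g'(t) = 0.43·380·t^-0.57. Setting 0.43·380·t^-0.57 = 380·t^0.43/(11+t) gives 0.43(11+t) = t, so 0.57·t = 0.43×11.
t* = 0.43×11/0.57 = 8.298 min.

8.3 min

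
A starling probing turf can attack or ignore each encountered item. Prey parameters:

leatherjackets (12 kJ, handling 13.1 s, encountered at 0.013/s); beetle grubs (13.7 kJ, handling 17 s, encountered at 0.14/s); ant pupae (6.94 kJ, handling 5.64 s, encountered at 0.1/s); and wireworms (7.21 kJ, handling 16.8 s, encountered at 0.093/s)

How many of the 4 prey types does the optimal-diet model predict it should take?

3

E/h in descending order: ant pupae 1.23, leatherjackets 0.916, beetle grubs 0.806, wireworms 0.429 kJ/s. The optimal diet is the largest prefix of this list for which every included type satisfies E_i/h_i > R on the types above it.
Rate on top 1: 0.4437. leatherjackets: 0.916 > 0.4437 → include.
Rate on top 2: 0.4901. beetle grubs: 0.806 > 0.4901 → include.
Rate on top 3: 0.6728. wireworms: 0.429 < 0.6728 → exclude; stop.
Optimal diet: ant pupae, leatherjackets, beetle grubs — 3 of 4 types.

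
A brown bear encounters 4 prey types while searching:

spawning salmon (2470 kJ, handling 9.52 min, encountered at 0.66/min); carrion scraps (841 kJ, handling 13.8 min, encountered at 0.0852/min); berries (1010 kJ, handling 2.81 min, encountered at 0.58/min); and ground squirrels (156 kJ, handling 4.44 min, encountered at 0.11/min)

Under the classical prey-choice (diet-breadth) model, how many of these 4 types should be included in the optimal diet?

2

Profitabilities (E/h, kJ/min): berries 359, spawning salmon 259, carrion scraps 60.9, ground squirrels 35.1. Add prey in this order while the next type's profitability exceeds the intake rate on those already taken.
Rate on top 1: 222.8. spawning salmon: 259 > 222.8 → include.
Rate on top 2: 248.6. carrion scraps: 60.9 < 248.6 → exclude; stop.
Optimal diet: berries, spawning salmon — 2 of 4 types.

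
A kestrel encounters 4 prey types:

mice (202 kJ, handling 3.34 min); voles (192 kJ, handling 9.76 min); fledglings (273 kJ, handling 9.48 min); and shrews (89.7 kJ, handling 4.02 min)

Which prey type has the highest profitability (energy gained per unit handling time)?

mice

Profitability E/h (kJ/min): mice = 202/3.34 = 60.5, voles = 192/9.76 = 19.7, fledglings = 273/9.48 = 28.8, shrews = 89.7/4.02 = 22.3.
Ranked: mice > fledglings > shrews > voles.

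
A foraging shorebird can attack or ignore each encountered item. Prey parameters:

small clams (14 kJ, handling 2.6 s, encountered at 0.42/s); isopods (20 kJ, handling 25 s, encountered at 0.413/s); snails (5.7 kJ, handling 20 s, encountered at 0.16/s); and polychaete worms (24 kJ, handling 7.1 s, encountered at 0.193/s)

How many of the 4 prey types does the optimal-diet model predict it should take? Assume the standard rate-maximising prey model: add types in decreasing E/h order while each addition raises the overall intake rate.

2

Rank by E/h (kJ/s): small clams 5.38, polychaete worms 3.38, isopods 0.8, snails 0.285. Include each in turn until the next type's E/h falls below the running intake rate.
Rate on top 1: 2.811. polychaete worms: 3.38 > 2.811 → include.
Rate on top 2: 3.036. isopods: 0.8 < 3.036 → exclude; stop.
Optimal diet: small clams, polychaete worms — 2 of 4 types.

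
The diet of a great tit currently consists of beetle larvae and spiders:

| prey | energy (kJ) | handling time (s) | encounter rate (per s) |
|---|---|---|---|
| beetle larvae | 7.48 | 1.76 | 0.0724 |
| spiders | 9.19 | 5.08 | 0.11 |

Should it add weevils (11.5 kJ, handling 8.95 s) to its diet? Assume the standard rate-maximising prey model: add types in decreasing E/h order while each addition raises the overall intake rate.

Current rate: (0.0724×7.48 + 0.11×9.19)/(1 + 0.0724×1.76 + 0.11×5.08) = 0.9207 kJ/s.
Profitability of weevils: 11.5/8.95 = 1.285 kJ/s.
1.285 > 0.9207, so adding weevils raises the average — include it.

Yes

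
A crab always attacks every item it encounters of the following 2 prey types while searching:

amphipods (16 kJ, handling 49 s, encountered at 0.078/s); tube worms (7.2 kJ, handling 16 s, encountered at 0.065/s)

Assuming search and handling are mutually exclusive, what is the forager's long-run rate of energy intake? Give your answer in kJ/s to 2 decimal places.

0.29 kJ/s

Energy encountered per unit search time: 0.078×16 + 0.065×7.2 = 1.716 kJ/s.
Handling time per unit search time: 0.078×49 + 0.065×16 = 4.862.
Rate = 1.716/(1 + 4.862) = 0.2927 kJ/s.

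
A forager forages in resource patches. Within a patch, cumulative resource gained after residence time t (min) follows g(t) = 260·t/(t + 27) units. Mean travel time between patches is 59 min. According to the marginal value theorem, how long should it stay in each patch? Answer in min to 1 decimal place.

39.9 min

Maximise g(t)/(T+t): set derivative to zero → g'(t)(T+t) = g(t).
g'(t) = 260·27/(t + 27)². Setting 260·27/(t+27)² = 260t/[(t+27)(59+t)] gives 27(59+t) = t(t+27), so t² = 27×59 = 1593.
t* = √1593 = 39.91 min.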